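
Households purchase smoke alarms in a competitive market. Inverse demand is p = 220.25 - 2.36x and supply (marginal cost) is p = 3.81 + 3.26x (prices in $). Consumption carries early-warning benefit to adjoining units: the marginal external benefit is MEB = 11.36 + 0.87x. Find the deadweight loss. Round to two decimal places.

DWL = $211.89

Market equilibrium (private): 3.81 + 3.26x = 220.25 - 2.36x → x_m = 38.5125.
Social marginal benefit = demand + MEB = 231.61 - 1.49x.
Set SMB = MC: 231.61 - 1.49x = 3.81 + 3.26x → x* = 47.9579.
Height of the DWL triangle at x_m is SMB(x_m) − MC(x_m) = MEB(x_m) = 44.8658.
DWL = ½ × 9.4454 × 44.8658 = 211.8877.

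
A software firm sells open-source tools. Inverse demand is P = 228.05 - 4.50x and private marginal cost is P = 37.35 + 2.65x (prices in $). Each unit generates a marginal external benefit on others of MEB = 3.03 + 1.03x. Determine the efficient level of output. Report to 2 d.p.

Social marginal cost = private MC − MEB = 34.32 + 1.62x.
Set SMC = demand: 34.32 + 1.62x = 228.05 - 4.50x → x* = 31.6552.

x* = 31.66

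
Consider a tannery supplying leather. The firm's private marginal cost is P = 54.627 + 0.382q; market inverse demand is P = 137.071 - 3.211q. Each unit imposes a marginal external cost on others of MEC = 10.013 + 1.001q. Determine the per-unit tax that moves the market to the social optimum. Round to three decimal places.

tax = 25.795 per unit

Social marginal cost = private MC + MEC = 64.640 + 1.383q.
Set SMC = demand: 64.640 + 1.383q = 137.071 - 3.211q → q* = 15.7664.
The Pigouvian tax equals MEC at q*: 10.013 + 1.001×15.7664 = 25.7952.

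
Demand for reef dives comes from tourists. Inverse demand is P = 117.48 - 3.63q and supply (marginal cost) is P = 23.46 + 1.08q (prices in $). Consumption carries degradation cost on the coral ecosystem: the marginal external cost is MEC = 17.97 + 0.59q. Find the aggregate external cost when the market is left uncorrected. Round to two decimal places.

Market equilibrium (private): 23.46 + 1.08q = 117.48 - 3.63q → q_m = 19.9618.
Total external cost = ∫₀^{q_m} (17.97 + 0.59q) dq = 17.97×19.9618 + ½×0.59×19.9618² = 476.2632.

$476.26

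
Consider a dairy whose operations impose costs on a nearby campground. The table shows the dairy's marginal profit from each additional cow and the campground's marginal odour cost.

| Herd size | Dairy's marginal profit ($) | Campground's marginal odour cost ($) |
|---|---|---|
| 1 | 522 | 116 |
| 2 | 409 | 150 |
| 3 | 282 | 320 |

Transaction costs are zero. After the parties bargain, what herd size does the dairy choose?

Bargaining reaches the level where marginal profit last exceeds marginal odour cost.
That holds through level 2 (409 ≥ 150) but not at 3 (282 < 320).

2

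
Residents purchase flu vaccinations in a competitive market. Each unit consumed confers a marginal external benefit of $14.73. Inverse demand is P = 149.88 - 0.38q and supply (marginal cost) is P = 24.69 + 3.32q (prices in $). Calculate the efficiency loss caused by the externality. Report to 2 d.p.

DWL = $29.32

Market equilibrium (private): 24.69 + 3.32q = 149.88 - 0.38q → q_m = 33.8351.
Social marginal benefit = demand + MEB = 164.61 - 0.38q.
Set SMB = MC: 164.61 - 0.38q = 24.69 + 3.32q → q* = 37.8162.
Between q* and q_m the wedge SMB − MC runs linearly from 0 to MEB(q_m), so the loss is a triangle.
DWL = ½ × 3.9811 × 14.7300 = 29.3208.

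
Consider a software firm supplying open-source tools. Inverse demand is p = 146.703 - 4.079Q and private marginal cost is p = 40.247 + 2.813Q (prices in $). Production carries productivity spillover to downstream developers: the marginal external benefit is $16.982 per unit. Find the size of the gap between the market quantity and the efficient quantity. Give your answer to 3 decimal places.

2.464 units

Market equilibrium (private): 40.247 + 2.813Q = 146.703 - 4.079Q → Q_m = 15.4463.
Social marginal cost = private MC − MEB = 23.265 + 2.813Q.
Set SMC = demand: 23.265 + 2.813Q = 146.703 - 4.079Q → Q* = 17.9103.
Gap = |15.4463 − 17.9103| = 2.4640.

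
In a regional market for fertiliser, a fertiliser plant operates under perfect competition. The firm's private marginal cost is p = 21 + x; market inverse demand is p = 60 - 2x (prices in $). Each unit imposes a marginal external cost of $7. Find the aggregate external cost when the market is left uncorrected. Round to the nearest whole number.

$91

Market equilibrium (private): 21 + x = 60 - 2x → x_m = 13.0000.
Total external cost = MEC × x_m = 7 × 13.0000 = 91.0000.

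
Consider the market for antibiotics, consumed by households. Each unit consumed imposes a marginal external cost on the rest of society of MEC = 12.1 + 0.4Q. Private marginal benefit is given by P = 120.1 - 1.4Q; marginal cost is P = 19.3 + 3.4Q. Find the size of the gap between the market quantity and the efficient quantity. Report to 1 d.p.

Market equilibrium (private): 19.3 + 3.4Q = 120.1 - 1.4Q → Q_m = 21.0000.
Social marginal benefit = demand − MEC = 108.0 - 1.8Q.
Set SMB = MC: 108.0 - 1.8Q = 19.3 + 3.4Q → Q* = 17.0577.
Gap = |21.0000 − 17.0577| = 3.9423.

3.9 units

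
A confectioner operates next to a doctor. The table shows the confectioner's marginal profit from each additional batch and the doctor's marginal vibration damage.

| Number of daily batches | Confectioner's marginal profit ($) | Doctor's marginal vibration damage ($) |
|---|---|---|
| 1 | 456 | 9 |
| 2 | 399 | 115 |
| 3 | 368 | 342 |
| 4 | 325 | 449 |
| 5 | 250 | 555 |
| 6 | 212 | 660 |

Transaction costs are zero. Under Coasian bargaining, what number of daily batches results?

3

Bargaining reaches the level where marginal profit last exceeds marginal vibration damage.
That holds through level 3 (368 ≥ 342) but not at 4 (325 < 449).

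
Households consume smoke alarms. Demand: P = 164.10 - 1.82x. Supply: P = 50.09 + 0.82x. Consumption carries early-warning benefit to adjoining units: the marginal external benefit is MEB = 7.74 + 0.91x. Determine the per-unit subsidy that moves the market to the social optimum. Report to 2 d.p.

subsidy = 71.78 per unit

Social marginal benefit = demand + MEB = 171.84 - 0.91x.
Set SMB = MC: 171.84 - 0.91x = 50.09 + 0.82x → x* = 70.3757.
The Pigouvian subsidy equals MEB at x*: 7.74 + 0.91×70.3757 = 71.7819.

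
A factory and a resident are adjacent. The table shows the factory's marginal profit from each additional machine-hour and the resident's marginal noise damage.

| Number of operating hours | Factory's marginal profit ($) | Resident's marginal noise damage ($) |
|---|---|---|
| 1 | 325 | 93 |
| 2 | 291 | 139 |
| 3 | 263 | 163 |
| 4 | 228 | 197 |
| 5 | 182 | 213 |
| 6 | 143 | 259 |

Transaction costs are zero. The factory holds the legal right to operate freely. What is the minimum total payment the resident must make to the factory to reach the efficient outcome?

Left alone the factory would choose level 6 (marginal profit stays positive).
Efficient level: k* = 4 (marginal profit ≥ marginal noise damage through 4).
The resident must at least cover the factory's forgone profit from cutting 6→4: 182 + 143 = 325.

$325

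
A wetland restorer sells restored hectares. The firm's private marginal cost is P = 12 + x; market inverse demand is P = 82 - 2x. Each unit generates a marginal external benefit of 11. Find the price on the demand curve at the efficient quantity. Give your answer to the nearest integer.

Social marginal cost = private MC − MEB = 1 + x.
Set SMC = demand: 1 + x = 82 - 2x → x* = 27.0000.
Consumer price on the demand curve at x*: 82 − 2×27.0000 = 28.0000.

P = 28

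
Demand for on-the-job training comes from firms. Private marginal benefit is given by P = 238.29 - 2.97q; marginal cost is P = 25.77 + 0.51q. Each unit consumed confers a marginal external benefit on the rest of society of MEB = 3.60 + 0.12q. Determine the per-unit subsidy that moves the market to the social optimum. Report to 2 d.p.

subsidy = 11.32 per unit

Social marginal benefit = demand + MEB = 241.89 - 2.85q.
Set SMB = MC: 241.89 - 2.85q = 25.77 + 0.51q → q* = 64.3214.
The Pigouvian subsidy equals MEB at q*: 3.60 + 0.12×64.3214 = 11.3186.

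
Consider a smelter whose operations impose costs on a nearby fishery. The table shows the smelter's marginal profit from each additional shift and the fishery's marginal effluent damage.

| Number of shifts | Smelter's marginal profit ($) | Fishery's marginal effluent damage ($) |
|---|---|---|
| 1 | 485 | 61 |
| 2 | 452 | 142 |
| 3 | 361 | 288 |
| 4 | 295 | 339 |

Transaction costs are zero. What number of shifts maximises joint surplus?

3

Bargaining reaches the level where marginal profit last exceeds marginal effluent damage.
That holds through level 3 (361 ≥ 288) but not at 4 (295 < 339).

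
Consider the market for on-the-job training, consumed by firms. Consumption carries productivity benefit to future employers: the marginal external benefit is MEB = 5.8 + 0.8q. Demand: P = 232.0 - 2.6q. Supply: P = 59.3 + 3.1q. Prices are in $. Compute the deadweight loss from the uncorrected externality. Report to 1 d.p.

DWL = $92.1

Market equilibrium (private): 59.3 + 3.1q = 232.0 - 2.6q → q_m = 30.2982.
Social marginal benefit = demand + MEB = 237.8 - 1.8q.
Set SMB = MC: 237.8 - 1.8q = 59.3 + 3.1q → q* = 36.4286.
The welfare-loss triangle has base |q_m − q*| and height MEB(q_m) (the vertical gap between SMB and MC is zero at q* and MEB at q_m).
DWL = ½ × 6.1304 × 30.0386 = 92.0743.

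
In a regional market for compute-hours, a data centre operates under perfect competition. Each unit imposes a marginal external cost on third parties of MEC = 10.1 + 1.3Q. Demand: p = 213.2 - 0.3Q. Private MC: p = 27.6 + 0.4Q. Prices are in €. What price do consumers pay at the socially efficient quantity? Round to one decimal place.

P = €186.9

Social marginal cost = private MC + MEC = 37.7 + 1.7Q.
Set SMC = demand: 37.7 + 1.7Q = 213.2 - 0.3Q → Q* = 87.7500.
Consumer price on the demand curve at Q*: 213.2 − 0.3×87.7500 = 186.8750.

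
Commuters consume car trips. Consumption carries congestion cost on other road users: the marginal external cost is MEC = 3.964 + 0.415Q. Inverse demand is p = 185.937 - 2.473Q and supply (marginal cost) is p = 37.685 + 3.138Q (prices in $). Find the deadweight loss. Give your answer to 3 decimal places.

DWL = $18.493

Market equilibrium (private): 37.685 + 3.138Q = 185.937 - 2.473Q → Q_m = 26.4217.
Social marginal benefit = demand − MEC = 181.973 - 2.888Q.
Set SMB = MC: 181.973 - 2.888Q = 37.685 + 3.138Q → Q* = 23.9442.
The welfare-loss triangle has base |Q_m − Q*| and height MEC(Q_m) (the vertical gap between SMB and MC is zero at Q* and MEC at Q_m).
DWL = ½ × 2.4775 × 14.9290 = 18.4933.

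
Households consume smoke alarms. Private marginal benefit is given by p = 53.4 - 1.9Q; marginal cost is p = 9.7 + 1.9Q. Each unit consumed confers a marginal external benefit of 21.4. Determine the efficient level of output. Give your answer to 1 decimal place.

Q* = 17.1

Social marginal benefit = demand + MEB = 74.8 - 1.9Q.
Set SMB = MC: 74.8 - 1.9Q = 9.7 + 1.9Q → Q* = 17.1316.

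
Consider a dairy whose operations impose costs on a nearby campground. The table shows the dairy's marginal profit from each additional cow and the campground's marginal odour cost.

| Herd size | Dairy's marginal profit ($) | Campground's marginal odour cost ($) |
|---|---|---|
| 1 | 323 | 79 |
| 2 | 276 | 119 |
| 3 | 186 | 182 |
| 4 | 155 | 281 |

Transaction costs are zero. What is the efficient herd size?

3

Bargaining reaches the level where marginal profit last exceeds marginal odour cost.
That holds through level 3 (186 ≥ 182) but not at 4 (155 < 281).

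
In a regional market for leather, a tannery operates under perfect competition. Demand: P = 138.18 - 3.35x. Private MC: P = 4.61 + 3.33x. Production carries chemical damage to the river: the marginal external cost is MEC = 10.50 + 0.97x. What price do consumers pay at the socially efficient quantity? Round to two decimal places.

Social marginal cost = private MC + MEC = 15.11 + 4.30x.
Set SMC = demand: 15.11 + 4.30x = 138.18 - 3.35x → x* = 16.0876.
Consumer price on the demand curve at x*: 138.18 − 3.35×16.0876 = 84.2865.

P = 84.29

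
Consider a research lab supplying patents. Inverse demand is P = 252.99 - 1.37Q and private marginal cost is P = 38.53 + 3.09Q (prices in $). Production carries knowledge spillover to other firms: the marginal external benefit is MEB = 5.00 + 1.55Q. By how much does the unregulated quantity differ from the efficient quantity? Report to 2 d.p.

Market equilibrium (private): 38.53 + 3.09Q = 252.99 - 1.37Q → Q_m = 48.0852.
Social marginal cost = private MC − MEB = 33.53 + 1.54Q.
Set SMC = demand: 33.53 + 1.54Q = 252.99 - 1.37Q → Q* = 75.4158.
Gap = |48.0852 − 75.4158| = 27.3306.

27.33 units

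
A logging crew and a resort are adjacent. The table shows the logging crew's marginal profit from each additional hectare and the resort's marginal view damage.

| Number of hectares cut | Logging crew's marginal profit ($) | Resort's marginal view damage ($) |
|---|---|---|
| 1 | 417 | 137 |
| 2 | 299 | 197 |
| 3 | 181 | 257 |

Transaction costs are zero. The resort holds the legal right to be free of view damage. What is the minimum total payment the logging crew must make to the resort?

$334

Efficient level: marginal profit ≥ marginal view damage through level 2, so k* = 2.
With the resort holding the right, the logging crew must at least compensate total damage at k*: 137 + 197 = 334.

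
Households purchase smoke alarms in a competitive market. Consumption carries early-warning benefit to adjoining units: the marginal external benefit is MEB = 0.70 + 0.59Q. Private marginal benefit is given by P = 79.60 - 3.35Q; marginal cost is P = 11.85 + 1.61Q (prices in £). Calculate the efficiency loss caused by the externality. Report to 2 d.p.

DWL = £8.78

Market equilibrium (private): 11.85 + 1.61Q = 79.60 - 3.35Q → Q_m = 13.6593.
Social marginal benefit = demand + MEB = 80.30 - 2.76Q.
Set SMB = MC: 80.30 - 2.76Q = 11.85 + 1.61Q → Q* = 15.6636.
The welfare-loss triangle has base |Q_m − Q*| and height MEB(Q_m) (the vertical gap between SMB and MC is zero at Q* and MEB at Q_m).
DWL = ½ × 2.0043 × 8.7590 = 8.7778.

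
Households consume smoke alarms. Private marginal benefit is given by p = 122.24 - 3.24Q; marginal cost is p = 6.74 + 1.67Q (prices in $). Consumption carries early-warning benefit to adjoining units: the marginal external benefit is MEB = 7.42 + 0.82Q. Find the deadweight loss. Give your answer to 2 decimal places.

Market equilibrium (private): 6.74 + 1.67Q = 122.24 - 3.24Q → Q_m = 23.5234.
Social marginal benefit = demand + MEB = 129.66 - 2.42Q.
Set SMB = MC: 129.66 - 2.42Q = 6.74 + 1.67Q → Q* = 30.0538.
The loss is the area between SMB and MC from Q* to Q_m; with linear curves that's a triangle of height MEB(Q_m).
DWL = ½ × 6.5304 × 26.7092 = 87.2109.

DWL = $87.21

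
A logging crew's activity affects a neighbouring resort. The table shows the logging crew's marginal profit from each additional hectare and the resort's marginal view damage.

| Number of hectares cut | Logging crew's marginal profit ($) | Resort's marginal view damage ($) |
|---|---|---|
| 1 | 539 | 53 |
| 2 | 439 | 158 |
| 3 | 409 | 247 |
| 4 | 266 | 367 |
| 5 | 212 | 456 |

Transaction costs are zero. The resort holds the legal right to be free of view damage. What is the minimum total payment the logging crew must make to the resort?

$458

Efficient level: marginal profit ≥ marginal view damage through level 3, so k* = 3.
With the resort holding the right, the logging crew must at least compensate total damage at k*: 53 + 158 + 247 = 458.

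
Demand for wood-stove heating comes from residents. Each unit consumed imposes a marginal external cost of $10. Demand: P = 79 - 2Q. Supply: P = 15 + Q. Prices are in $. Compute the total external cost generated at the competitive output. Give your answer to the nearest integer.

Market equilibrium (private): 15 + Q = 79 - 2Q → Q_m = 21.3333.
Total external cost = MEC × Q_m = 10 × 21.3333 = 213.3330.

$213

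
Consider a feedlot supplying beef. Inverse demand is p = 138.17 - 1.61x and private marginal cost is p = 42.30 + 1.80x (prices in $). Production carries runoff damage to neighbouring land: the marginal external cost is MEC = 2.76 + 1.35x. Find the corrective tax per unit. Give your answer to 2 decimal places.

tax = $29.17 per unit

Social marginal cost = private MC + MEC = 45.06 + 3.15x.
Set SMC = demand: 45.06 + 3.15x = 138.17 - 1.61x → x* = 19.5609.
The Pigouvian tax equals MEC at x*: 2.76 + 1.35×19.5609 = 29.1672.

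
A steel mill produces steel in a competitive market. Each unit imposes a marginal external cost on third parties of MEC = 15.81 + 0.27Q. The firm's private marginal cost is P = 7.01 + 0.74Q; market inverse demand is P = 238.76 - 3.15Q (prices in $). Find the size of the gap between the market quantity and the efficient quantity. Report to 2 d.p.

7.67 units

Market equilibrium (private): 7.01 + 0.74Q = 238.76 - 3.15Q → Q_m = 59.5758.
Social marginal cost = private MC + MEC = 22.82 + 1.01Q.
Set SMC = demand: 22.82 + 1.01Q = 238.76 - 3.15Q → Q* = 51.9087.
Gap = |59.5758 − 51.9087| = 7.6671.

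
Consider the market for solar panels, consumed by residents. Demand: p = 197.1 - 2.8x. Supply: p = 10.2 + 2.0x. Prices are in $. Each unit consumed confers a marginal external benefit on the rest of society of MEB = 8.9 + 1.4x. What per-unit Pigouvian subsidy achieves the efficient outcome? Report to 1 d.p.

Social marginal benefit = demand + MEB = 206.0 - 1.4x.
Set SMB = MC: 206.0 - 1.4x = 10.2 + 2.0x → x* = 57.5882.
The Pigouvian subsidy equals MEB at x*: 8.9 + 1.4×57.5882 = 89.5235.

subsidy = $89.5 per unit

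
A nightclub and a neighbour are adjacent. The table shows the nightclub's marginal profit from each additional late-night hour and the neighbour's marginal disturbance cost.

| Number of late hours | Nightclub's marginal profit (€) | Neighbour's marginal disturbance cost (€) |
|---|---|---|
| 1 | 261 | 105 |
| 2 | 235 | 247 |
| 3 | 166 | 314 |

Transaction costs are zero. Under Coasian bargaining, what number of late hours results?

1

Bargaining reaches the level where marginal profit last exceeds marginal disturbance cost.
That holds through level 1 (261 ≥ 105) but not at 2 (235 < 247).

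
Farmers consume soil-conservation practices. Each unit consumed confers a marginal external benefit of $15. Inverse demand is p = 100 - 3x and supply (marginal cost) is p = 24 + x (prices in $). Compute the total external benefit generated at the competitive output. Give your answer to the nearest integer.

$285

Market equilibrium (private): 24 + x = 100 - 3x → x_m = 19.0000.
Total external benefit = MEB × x_m = 15 × 19.0000 = 285.0000.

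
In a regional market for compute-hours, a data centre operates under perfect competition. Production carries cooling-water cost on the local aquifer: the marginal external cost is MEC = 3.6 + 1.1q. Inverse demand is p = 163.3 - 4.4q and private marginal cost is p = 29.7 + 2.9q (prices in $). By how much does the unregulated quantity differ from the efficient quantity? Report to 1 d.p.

Market equilibrium (private): 29.7 + 2.9q = 163.3 - 4.4q → q_m = 18.3014.
Social marginal cost = private MC + MEC = 33.3 + 4.0q.
Set SMC = demand: 33.3 + 4.0q = 163.3 - 4.4q → q* = 15.4762.
Gap = |18.3014 − 15.4762| = 2.8252.

2.8 units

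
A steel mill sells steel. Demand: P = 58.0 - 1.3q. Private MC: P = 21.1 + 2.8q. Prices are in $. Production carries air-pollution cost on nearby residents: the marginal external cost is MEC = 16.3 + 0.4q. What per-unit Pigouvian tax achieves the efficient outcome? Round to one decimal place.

tax = $18.1 per unit

Social marginal cost = private MC + MEC = 37.4 + 3.2q.
Set SMC = demand: 37.4 + 3.2q = 58.0 - 1.3q → q* = 4.5778.
The Pigouvian tax equals MEC at q*: 16.3 + 0.4×4.5778 = 18.1311.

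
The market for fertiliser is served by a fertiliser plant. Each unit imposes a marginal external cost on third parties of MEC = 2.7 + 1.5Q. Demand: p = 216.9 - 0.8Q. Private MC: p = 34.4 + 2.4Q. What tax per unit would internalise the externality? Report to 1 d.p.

tax = 60.1 per unit

Social marginal cost = private MC + MEC = 37.1 + 3.9Q.
Set SMC = demand: 37.1 + 3.9Q = 216.9 - 0.8Q → Q* = 38.2553.
The Pigouvian tax equals MEC at Q*: 2.7 + 1.5×38.2553 = 60.0830.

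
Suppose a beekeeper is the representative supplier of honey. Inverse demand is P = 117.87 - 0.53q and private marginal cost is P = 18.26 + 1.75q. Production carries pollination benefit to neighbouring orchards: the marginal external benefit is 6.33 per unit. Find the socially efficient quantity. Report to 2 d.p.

q* = 46.46

Social marginal cost = private MC − MEB = 11.93 + 1.75q.
Set SMC = demand: 11.93 + 1.75q = 117.87 - 0.53q → q* = 46.4649.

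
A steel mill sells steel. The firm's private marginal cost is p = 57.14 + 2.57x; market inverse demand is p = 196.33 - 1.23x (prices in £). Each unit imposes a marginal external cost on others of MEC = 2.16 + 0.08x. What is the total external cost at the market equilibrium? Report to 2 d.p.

Market equilibrium (private): 57.14 + 2.57x = 196.33 - 1.23x → x_m = 36.6289.
Total external cost = ∫₀^{x_m} (2.16 + 0.08x) dx = 2.16×36.6289 + ½×0.08×36.6289² = 132.7855.

£132.79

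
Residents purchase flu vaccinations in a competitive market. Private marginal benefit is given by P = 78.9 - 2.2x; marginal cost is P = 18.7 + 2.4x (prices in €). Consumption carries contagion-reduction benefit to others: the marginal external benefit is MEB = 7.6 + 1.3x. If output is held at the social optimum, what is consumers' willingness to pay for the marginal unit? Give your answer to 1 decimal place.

P = €33.7

Social marginal benefit = demand + MEB = 86.5 - 0.9x.
Set SMB = MC: 86.5 - 0.9x = 18.7 + 2.4x → x* = 20.5455.
Consumer price on the demand curve at x*: 78.9 − 2.2×20.5455 = 33.6999.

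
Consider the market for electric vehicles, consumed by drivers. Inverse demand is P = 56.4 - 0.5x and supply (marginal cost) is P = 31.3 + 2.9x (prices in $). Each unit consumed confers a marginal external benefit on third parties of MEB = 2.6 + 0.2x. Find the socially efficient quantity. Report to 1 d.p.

Social marginal benefit = demand + MEB = 59.0 - 0.3x.
Set SMB = MC: 59.0 - 0.3x = 31.3 + 2.9x → x* = 8.6563.

x* = 8.7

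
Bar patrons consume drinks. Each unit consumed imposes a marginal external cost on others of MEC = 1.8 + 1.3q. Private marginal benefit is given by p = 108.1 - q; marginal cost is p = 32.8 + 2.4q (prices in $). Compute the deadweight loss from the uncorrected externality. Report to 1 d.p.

Market equilibrium (private): 32.8 + 2.4q = 108.1 - q → q_m = 22.1471.
Social marginal benefit = demand − MEC = 106.3 - 2.3q.
Set SMB = MC: 106.3 - 2.3q = 32.8 + 2.4q → q* = 15.6383.
The welfare-loss triangle has base |q_m − q*| and height MEC(q_m) (the vertical gap between SMB and MC is zero at q* and MEC at q_m).
DWL = ½ × 6.5088 × 30.5912 = 99.5560.

DWL = $99.6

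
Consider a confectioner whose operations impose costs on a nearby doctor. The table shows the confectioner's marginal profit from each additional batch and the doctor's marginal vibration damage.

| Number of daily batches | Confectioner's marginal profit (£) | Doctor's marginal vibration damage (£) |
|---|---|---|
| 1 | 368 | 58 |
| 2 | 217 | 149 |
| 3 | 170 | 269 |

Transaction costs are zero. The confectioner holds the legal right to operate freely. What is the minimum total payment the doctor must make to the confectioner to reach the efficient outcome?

£170

Left alone the confectioner would choose level 3 (marginal profit stays positive).
Efficient level: k* = 2 (marginal profit ≥ marginal vibration damage through 2).
The doctor must at least cover the confectioner's forgone profit from cutting 3→2: 170 = 170.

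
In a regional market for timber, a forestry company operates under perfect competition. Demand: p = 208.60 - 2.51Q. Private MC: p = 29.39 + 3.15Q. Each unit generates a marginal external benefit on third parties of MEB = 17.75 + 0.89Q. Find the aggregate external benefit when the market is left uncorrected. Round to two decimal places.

Market equilibrium (private): 29.39 + 3.15Q = 208.60 - 2.51Q → Q_m = 31.6625.
Total external benefit = ∫₀^{Q_m} (17.75 + 0.89Q) dQ = 17.75×31.6625 + ½×0.89×31.6625² = 1008.1281.

1008.13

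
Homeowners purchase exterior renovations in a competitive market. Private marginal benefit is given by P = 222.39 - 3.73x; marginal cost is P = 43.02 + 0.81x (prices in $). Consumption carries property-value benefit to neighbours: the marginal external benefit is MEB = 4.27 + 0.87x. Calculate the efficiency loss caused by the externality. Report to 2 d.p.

Market equilibrium (private): 43.02 + 0.81x = 222.39 - 3.73x → x_m = 39.5088.
Social marginal benefit = demand + MEB = 226.66 - 2.86x.
Set SMB = MC: 226.66 - 2.86x = 43.02 + 0.81x → x* = 50.0381.
Height of the DWL triangle at x_m is SMB(x_m) − MC(x_m) = MEB(x_m) = 38.6427.
DWL = ½ × 10.5293 × 38.6427 = 203.4403.

DWL = $203.44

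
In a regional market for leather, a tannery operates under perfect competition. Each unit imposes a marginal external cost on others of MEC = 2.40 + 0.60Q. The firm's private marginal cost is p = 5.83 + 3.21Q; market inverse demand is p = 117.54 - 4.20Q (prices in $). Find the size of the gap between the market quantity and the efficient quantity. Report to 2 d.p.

Market equilibrium (private): 5.83 + 3.21Q = 117.54 - 4.20Q → Q_m = 15.0756.
Social marginal cost = private MC + MEC = 8.23 + 3.81Q.
Set SMC = demand: 8.23 + 3.81Q = 117.54 - 4.20Q → Q* = 13.6467.
Gap = |15.0756 − 13.6467| = 1.4289.

1.43 units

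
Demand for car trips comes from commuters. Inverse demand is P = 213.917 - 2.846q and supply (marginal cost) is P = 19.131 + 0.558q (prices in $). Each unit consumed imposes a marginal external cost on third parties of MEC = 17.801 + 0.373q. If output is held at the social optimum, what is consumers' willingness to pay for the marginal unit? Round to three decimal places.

Social marginal benefit = demand − MEC = 196.116 - 3.219q.
Set SMB = MC: 196.116 - 3.219q = 19.131 + 0.558q → q* = 46.8586.
Consumer price on the demand curve at q*: 213.917 − 2.846×46.8586 = 80.5574.

P = $80.557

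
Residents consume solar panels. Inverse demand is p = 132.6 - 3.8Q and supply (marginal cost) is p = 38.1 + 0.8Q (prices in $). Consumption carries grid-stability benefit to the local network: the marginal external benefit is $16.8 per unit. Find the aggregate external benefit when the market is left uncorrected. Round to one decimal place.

$345.1

Market equilibrium (private): 38.1 + 0.8Q = 132.6 - 3.8Q → Q_m = 20.5435.
Total external benefit = MEB × Q_m = 16.8 × 20.5435 = 345.1308.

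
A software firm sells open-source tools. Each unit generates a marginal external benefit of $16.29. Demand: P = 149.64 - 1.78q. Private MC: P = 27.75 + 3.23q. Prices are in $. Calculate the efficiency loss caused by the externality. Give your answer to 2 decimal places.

DWL = $26.48

Market equilibrium (private): 27.75 + 3.23q = 149.64 - 1.78q → q_m = 24.3293.
Social marginal cost = private MC − MEB = 11.46 + 3.23q.
Set SMC = demand: 11.46 + 3.23q = 149.64 - 1.78q → q* = 27.5808.
The loss is the area between SMC and demand from q* to q_m; with linear curves that's a triangle of height MEB(q_m).
DWL = ½ × 3.2515 × 16.2900 = 26.4835.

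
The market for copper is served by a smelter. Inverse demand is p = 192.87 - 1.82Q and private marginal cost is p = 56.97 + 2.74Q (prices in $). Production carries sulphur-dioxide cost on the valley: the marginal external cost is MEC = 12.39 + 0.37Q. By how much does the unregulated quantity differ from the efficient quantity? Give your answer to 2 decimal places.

4.75 units

Market equilibrium (private): 56.97 + 2.74Q = 192.87 - 1.82Q → Q_m = 29.8026.
Social marginal cost = private MC + MEC = 69.36 + 3.11Q.
Set SMC = demand: 69.36 + 3.11Q = 192.87 - 1.82Q → Q* = 25.0527.
Gap = |29.8026 − 25.0527| = 4.7499.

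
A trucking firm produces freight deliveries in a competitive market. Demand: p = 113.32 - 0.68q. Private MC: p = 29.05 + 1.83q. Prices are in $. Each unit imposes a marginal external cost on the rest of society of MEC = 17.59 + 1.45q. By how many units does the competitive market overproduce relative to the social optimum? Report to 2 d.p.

Market equilibrium (private): 29.05 + 1.83q = 113.32 - 0.68q → q_m = 33.5737.
Social marginal cost = private MC + MEC = 46.64 + 3.28q.
Set SMC = demand: 46.64 + 3.28q = 113.32 - 0.68q → q* = 16.8384.
Gap = |33.5737 − 16.8384| = 16.7353.

16.74 units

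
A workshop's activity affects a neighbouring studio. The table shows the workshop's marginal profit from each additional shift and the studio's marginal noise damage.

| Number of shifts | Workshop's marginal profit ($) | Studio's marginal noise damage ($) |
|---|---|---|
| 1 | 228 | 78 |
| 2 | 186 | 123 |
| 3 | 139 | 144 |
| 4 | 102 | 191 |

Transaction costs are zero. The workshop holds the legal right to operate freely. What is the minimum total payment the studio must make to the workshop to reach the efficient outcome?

Left alone the workshop would choose level 4 (marginal profit stays positive).
Efficient level: k* = 2 (marginal profit ≥ marginal noise damage through 2).
The studio must at least cover the workshop's forgone profit from cutting 4→2: 139 + 102 = 241.

$241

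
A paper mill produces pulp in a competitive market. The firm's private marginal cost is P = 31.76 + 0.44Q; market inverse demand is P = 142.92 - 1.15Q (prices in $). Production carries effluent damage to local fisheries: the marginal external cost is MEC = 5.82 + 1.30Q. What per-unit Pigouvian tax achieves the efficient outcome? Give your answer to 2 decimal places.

tax = $53.20 per unit

Social marginal cost = private MC + MEC = 37.58 + 1.74Q.
Set SMC = demand: 37.58 + 1.74Q = 142.92 - 1.15Q → Q* = 36.4498.
The Pigouvian tax equals MEC at Q*: 5.82 + 1.30×36.4498 = 53.2047.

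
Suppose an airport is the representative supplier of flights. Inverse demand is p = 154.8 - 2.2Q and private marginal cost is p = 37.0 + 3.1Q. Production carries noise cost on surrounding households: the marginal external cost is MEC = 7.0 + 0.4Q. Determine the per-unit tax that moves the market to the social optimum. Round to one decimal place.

Social marginal cost = private MC + MEC = 44.0 + 3.5Q.
Set SMC = demand: 44.0 + 3.5Q = 154.8 - 2.2Q → Q* = 19.4386.
The Pigouvian tax equals MEC at Q*: 7.0 + 0.4×19.4386 = 14.7754.

tax = 14.8 per unit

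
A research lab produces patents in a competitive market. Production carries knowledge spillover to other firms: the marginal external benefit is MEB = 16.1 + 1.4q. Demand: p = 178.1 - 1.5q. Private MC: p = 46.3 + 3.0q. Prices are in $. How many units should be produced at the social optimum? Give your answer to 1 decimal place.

q* = 47.7

Social marginal cost = private MC − MEB = 30.2 + 1.6q.
Set SMC = demand: 30.2 + 1.6q = 178.1 - 1.5q → q* = 47.7097.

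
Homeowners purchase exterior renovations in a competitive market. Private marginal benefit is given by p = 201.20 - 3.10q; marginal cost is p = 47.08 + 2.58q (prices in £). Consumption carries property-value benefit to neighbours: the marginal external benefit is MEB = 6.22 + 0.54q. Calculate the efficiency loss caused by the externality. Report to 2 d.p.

DWL = £42.38

Market equilibrium (private): 47.08 + 2.58q = 201.20 - 3.10q → q_m = 27.1338.
Social marginal benefit = demand + MEB = 207.42 - 2.56q.
Set SMB = MC: 207.42 - 2.56q = 47.08 + 2.58q → q* = 31.1946.
Height of the DWL triangle at q_m is SMB(q_m) − MC(q_m) = MEB(q_m) = 20.8723.
DWL = ½ × 4.0608 × 20.8723 = 42.3791.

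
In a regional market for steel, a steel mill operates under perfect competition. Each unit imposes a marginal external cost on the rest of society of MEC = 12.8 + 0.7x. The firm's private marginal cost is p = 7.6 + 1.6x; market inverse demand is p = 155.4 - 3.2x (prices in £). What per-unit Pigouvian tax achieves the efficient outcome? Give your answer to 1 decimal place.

Social marginal cost = private MC + MEC = 20.4 + 2.3x.
Set SMC = demand: 20.4 + 2.3x = 155.4 - 3.2x → x* = 24.5455.
The Pigouvian tax equals MEC at x*: 12.8 + 0.7×24.5455 = 29.9819.

tax = £30.0 per unit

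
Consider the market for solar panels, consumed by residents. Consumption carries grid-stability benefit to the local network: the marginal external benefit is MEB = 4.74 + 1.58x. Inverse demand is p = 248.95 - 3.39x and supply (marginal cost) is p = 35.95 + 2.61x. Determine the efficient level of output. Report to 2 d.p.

Social marginal benefit = demand + MEB = 253.69 - 1.81x.
Set SMB = MC: 253.69 - 1.81x = 35.95 + 2.61x → x* = 49.2624.

x* = 49.26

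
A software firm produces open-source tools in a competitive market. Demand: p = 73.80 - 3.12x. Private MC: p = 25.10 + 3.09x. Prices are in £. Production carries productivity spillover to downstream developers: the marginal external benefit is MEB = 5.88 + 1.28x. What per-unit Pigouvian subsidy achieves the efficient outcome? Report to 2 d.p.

subsidy = £20.05 per unit

Social marginal cost = private MC − MEB = 19.22 + 1.81x.
Set SMC = demand: 19.22 + 1.81x = 73.80 - 3.12x → x* = 11.0710.
The Pigouvian subsidy equals MEB at x*: 5.88 + 1.28×11.0710 = 20.0509.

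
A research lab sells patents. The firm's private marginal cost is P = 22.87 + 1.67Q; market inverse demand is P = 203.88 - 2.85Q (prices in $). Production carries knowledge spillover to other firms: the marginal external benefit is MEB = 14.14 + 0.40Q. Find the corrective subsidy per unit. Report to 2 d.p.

subsidy = $33.09 per unit

Social marginal cost = private MC − MEB = 8.73 + 1.27Q.
Set SMC = demand: 8.73 + 1.27Q = 203.88 - 2.85Q → Q* = 47.3665.
The Pigouvian subsidy equals MEB at Q*: 14.14 + 0.40×47.3665 = 33.0866.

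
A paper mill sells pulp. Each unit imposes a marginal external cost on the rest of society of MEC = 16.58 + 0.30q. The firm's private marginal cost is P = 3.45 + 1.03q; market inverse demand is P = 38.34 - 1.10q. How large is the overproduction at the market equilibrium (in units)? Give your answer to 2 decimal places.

Market equilibrium (private): 3.45 + 1.03q = 38.34 - 1.10q → q_m = 16.3803.
Social marginal cost = private MC + MEC = 20.03 + 1.33q.
Set SMC = demand: 20.03 + 1.33q = 38.34 - 1.10q → q* = 7.5350.
Gap = |16.3803 − 7.5350| = 8.8453.

8.85 units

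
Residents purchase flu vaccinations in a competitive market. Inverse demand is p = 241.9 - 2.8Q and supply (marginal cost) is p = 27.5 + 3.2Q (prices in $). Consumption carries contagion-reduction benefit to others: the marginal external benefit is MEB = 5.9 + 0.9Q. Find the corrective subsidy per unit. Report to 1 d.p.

subsidy = $44.8 per unit

Social marginal benefit = demand + MEB = 247.8 - 1.9Q.
Set SMB = MC: 247.8 - 1.9Q = 27.5 + 3.2Q → Q* = 43.1961.
The Pigouvian subsidy equals MEB at Q*: 5.9 + 0.9×43.1961 = 44.7765.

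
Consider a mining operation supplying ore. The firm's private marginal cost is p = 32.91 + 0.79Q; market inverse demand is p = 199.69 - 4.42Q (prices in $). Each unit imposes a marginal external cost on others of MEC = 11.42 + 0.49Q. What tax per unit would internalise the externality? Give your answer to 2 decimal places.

tax = $24.78 per unit

Social marginal cost = private MC + MEC = 44.33 + 1.28Q.
Set SMC = demand: 44.33 + 1.28Q = 199.69 - 4.42Q → Q* = 27.2561.
The Pigouvian tax equals MEC at Q*: 11.42 + 0.49×27.2561 = 24.7755.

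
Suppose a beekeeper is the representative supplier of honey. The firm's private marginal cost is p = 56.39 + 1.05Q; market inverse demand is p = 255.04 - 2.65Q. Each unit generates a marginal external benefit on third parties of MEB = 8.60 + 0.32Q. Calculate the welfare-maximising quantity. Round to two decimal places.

Q* = 61.32

Social marginal cost = private MC − MEB = 47.79 + 0.73Q.
Set SMC = demand: 47.79 + 0.73Q = 255.04 - 2.65Q → Q* = 61.3166.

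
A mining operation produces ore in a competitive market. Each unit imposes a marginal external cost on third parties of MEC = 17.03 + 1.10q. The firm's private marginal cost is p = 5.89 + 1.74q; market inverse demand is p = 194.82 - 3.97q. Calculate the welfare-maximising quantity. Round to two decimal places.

q* = 25.24

Social marginal cost = private MC + MEC = 22.92 + 2.84q.
Set SMC = demand: 22.92 + 2.84q = 194.82 - 3.97q → q* = 25.2423.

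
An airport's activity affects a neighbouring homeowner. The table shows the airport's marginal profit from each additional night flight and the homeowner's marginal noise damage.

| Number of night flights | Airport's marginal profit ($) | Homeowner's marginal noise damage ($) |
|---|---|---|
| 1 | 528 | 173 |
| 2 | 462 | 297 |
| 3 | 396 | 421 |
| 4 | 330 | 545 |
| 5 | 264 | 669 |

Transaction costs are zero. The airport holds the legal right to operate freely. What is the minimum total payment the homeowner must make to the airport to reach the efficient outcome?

$990

Left alone the airport would choose level 5 (marginal profit stays positive).
Efficient level: k* = 2 (marginal profit ≥ marginal noise damage through 2).
The homeowner must at least cover the airport's forgone profit from cutting 5→2: 396 + 330 + 264 = 990.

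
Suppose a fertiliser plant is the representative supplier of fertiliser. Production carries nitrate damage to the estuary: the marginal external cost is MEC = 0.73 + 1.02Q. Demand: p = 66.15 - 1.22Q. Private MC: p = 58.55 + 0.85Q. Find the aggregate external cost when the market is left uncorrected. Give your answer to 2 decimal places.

Market equilibrium (private): 58.55 + 0.85Q = 66.15 - 1.22Q → Q_m = 3.6715.
Total external cost = ∫₀^{Q_m} (0.73 + 1.02Q) dQ = 0.73×3.6715 + ½×1.02×3.6715² = 9.5550.

9.55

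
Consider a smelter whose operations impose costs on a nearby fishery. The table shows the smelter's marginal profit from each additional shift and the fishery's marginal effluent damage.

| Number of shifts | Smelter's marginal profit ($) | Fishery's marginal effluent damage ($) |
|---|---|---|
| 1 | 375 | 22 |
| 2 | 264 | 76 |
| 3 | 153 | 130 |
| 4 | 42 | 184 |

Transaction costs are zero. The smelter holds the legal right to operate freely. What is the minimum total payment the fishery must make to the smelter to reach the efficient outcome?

Left alone the smelter would choose level 4 (marginal profit stays positive).
Efficient level: k* = 3 (marginal profit ≥ marginal effluent damage through 3).
The fishery must at least cover the smelter's forgone profit from cutting 4→3: 42 = 42.

$42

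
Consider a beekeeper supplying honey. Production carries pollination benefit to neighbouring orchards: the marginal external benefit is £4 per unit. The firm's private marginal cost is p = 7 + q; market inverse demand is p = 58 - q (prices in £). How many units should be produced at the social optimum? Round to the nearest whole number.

q* = 28

Social marginal cost = private MC − MEB = 3 + q.
Set SMC = demand: 3 + q = 58 - q → q* = 27.5000.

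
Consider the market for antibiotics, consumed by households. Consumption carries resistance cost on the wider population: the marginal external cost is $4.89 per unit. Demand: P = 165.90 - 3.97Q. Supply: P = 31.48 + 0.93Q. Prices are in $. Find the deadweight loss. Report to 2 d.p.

DWL = $2.44

Market equilibrium (private): 31.48 + 0.93Q = 165.90 - 3.97Q → Q_m = 27.4327.
Social marginal benefit = demand − MEC = 161.01 - 3.97Q.
Set SMB = MC: 161.01 - 3.97Q = 31.48 + 0.93Q → Q* = 26.4347.
The welfare-loss triangle has base |Q_m − Q*| and height MEC(Q_m) (the vertical gap between SMB and MC is zero at Q* and MEC at Q_m).
DWL = ½ × 0.9980 × 4.8900 = 2.4401.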